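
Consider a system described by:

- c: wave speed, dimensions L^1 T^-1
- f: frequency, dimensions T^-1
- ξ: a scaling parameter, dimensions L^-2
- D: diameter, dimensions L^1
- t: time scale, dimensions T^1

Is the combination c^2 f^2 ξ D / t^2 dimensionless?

no

Sum the exponent of each base dimension across the product:
  L: 2·[c]_L + 2·[f]_L + [ξ]_L + [D]_L − 2·[t]_L = 2·(1) + 2·(0) + (-2) + (1) − 2·(0) = 1
  T: 2·[c]_T + 2·[f]_T + [ξ]_T + [D]_T − 2·[t]_T = 2·(-1) + 2·(-1) + (0) + (0) − 2·(1) = -6
Net dimensions [L T⁻⁶] ≠ [1] — not dimensionless.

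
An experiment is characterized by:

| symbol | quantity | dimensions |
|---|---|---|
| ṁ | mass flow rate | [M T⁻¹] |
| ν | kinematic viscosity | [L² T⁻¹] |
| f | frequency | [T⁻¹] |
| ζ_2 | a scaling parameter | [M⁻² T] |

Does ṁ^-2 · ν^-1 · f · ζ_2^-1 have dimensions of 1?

no

Sum the exponent of each base dimension across the product:
  M: −2·[ṁ]_M − [ν]_M + [f]_M − [ζ_2]_M = −2·(1) − (0) + (0) − (-2) = 0
  L: −2·[ṁ]_L − [ν]_L + [f]_L − [ζ_2]_L = −2·(0) − (2) + (0) − (0) = -2
  T: −2·[ṁ]_T − [ν]_T + [f]_T − [ζ_2]_T = −2·(-1) − (-1) + (-1) − (1) = 1
Net dimensions [L⁻² T] ≠ [1] — not dimensionless.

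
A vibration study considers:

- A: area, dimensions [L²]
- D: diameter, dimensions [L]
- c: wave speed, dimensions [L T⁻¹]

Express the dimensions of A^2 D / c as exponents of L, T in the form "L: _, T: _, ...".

Collect each base-dimension exponent across the product:
  L: 2·(2) + (1) − (1) = 4
  T: 2·(0) + (0) − (-1) = 1
So the dimensions are [L⁴ T].

L: 4, T: 1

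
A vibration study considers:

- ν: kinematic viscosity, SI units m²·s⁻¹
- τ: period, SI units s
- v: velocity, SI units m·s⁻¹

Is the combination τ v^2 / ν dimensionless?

Sum the exponent of each base dimension across the product:
  L: −[ν]_L + [τ]_L + 2·[v]_L = −(2) + (0) + 2·(1) = 0
  T: −[ν]_T + [τ]_T + 2·[v]_T = −(-1) + (1) + 2·(-1) = 0
All base exponents vanish — dimensionless.

yes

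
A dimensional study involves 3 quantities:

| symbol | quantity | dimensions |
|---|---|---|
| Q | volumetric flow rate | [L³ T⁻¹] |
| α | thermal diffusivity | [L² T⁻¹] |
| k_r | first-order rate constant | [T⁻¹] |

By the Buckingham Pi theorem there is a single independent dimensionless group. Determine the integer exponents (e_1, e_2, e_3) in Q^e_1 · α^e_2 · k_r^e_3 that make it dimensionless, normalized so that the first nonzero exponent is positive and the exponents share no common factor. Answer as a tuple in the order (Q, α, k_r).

L: e_1·(3) + e_2·(2) + e_3·(0) = 0
T: e_1·(-1) + e_2·(-1) + e_3·(-1) = 0
Solving this homogeneous linear system for the smallest-integer solution (first nonzero entry positive) gives (2, -3, 1).

(2, -3, 1)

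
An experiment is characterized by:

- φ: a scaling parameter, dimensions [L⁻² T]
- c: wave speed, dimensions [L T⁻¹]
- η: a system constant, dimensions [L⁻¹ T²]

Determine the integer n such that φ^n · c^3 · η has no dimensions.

1

Balance the L exponent: (-2)·n from φ, plus 3·(1) + (-1) = 2 from the rest, must sum to zero.
-2n + 2 = 0, so n = 1.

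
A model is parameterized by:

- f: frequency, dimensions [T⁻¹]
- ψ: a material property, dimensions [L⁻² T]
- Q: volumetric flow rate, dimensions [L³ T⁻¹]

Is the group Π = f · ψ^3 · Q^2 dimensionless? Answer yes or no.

Sum the exponent of each base dimension across the product:
  L: [f]_L + 3·[ψ]_L + 2·[Q]_L = (0) + 3·(-2) + 2·(3) = 0
  T: [f]_T + 3·[ψ]_T + 2·[Q]_T = (-1) + 3·(1) + 2·(-1) = 0
All base exponents vanish — dimensionless.

yes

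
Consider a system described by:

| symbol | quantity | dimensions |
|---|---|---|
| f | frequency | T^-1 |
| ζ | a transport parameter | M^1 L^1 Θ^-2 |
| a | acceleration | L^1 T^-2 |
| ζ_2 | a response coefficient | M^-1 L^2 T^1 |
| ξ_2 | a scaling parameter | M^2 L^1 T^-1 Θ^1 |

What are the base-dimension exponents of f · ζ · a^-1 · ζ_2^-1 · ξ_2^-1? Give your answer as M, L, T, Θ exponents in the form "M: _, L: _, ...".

Collect each base-dimension exponent across the product:
  M: (0) + (1) − (0) − (-1) − (2) = 0
  L: (0) + (1) − (1) − (2) − (1) = -3
  T: (-1) + (0) − (-2) − (1) − (-1) = 1
  Θ: (0) + (-2) − (0) − (0) − (1) = -3
So the dimensions are [L⁻³ T Θ⁻³].

M: 0, L: -3, T: 1, Θ: -3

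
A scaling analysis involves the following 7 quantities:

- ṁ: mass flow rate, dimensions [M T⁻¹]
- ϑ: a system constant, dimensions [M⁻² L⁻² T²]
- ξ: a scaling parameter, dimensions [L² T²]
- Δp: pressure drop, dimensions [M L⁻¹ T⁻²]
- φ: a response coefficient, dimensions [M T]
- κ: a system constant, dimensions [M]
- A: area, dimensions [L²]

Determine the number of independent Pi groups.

There are 7 variables and 3 base dimensions (M, L, T).
The dimension matrix has rank 3.
Independent dimensionless groups: 7 − 3 = 4.

4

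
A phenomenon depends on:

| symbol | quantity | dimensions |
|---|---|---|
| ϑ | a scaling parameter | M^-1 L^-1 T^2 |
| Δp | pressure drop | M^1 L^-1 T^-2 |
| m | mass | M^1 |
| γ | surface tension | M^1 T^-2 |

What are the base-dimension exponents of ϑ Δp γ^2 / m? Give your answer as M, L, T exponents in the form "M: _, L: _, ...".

Collect each base-dimension exponent across the product:
  M: (-1) + (1) − (1) + 2·(1) = 1
  L: (-1) + (-1) − (0) + 2·(0) = -2
  T: (2) + (-2) − (0) + 2·(-2) = -4
So the dimensions are [M L⁻² T⁻⁴].

M: 1, L: -2, T: -4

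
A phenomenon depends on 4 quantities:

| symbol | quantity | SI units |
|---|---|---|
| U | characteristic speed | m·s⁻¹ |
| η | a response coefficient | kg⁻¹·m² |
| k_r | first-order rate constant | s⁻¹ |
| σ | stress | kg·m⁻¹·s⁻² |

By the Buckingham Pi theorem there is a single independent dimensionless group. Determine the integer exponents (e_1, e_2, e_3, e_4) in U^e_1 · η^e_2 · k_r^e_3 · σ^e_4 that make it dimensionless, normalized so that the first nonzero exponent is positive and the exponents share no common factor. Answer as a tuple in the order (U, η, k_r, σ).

(1, -1, 1, -1)

M: e_1·(0) + e_2·(-1) + e_3·(0) + e_4·(1) = 0
L: e_1·(1) + e_2·(2) + e_3·(0) + e_4·(-1) = 0
T: e_1·(-1) + e_2·(0) + e_3·(-1) + e_4·(-2) = 0
Solving this homogeneous linear system for the smallest-integer solution (first nonzero entry positive) gives (1, -1, 1, -1).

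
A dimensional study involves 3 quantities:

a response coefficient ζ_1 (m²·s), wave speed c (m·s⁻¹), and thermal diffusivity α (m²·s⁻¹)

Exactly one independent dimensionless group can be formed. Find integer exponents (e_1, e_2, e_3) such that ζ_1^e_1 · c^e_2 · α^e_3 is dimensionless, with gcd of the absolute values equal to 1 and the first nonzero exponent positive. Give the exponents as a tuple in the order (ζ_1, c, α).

(1, 4, -3)

L: e_1·(2) + e_2·(1) + e_3·(2) = 0
T: e_1·(1) + e_2·(-1) + e_3·(-1) = 0
Solving this homogeneous linear system for the smallest-integer solution (first nonzero entry positive) gives (1, 4, -3).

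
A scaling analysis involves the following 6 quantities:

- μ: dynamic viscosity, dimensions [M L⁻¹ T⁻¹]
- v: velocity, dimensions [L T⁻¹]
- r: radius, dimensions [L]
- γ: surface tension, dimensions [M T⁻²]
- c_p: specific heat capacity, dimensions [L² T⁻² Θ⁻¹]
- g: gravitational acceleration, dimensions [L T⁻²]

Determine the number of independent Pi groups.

2

There are 6 variables and 4 base dimensions (M, L, T, Θ).
The dimension matrix has rank 4.
Independent dimensionless groups: 6 − 4 = 2.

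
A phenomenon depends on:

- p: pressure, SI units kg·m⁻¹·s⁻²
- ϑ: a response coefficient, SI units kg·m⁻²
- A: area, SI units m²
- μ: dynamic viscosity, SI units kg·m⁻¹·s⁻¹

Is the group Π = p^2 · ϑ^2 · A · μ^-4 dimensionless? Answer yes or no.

Sum the exponent of each base dimension across the product:
  M: 2·[p]_M + 2·[ϑ]_M + [A]_M − 4·[μ]_M = 2·(1) + 2·(1) + (0) − 4·(1) = 0
  L: 2·[p]_L + 2·[ϑ]_L + [A]_L − 4·[μ]_L = 2·(-1) + 2·(-2) + (2) − 4·(-1) = 0
  T: 2·[p]_T + 2·[ϑ]_T + [A]_T − 4·[μ]_T = 2·(-2) + 2·(0) + (0) − 4·(-1) = 0
All base exponents vanish — dimensionless.

yes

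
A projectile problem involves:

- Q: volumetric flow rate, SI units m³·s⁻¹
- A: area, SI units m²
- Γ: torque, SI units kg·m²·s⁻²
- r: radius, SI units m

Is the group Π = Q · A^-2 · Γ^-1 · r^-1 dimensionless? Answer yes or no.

Sum the exponent of each base dimension across the product:
  M: [Q]_M − 2·[A]_M − [Γ]_M − [r]_M = (0) − 2·(0) − (1) − (0) = -1
  L: [Q]_L − 2·[A]_L − [Γ]_L − [r]_L = (3) − 2·(2) − (2) − (1) = -4
  T: [Q]_T − 2·[A]_T − [Γ]_T − [r]_T = (-1) − 2·(0) − (-2) − (0) = 1
Net dimensions [M⁻¹ L⁻⁴ T] ≠ [1] — not dimensionless.

no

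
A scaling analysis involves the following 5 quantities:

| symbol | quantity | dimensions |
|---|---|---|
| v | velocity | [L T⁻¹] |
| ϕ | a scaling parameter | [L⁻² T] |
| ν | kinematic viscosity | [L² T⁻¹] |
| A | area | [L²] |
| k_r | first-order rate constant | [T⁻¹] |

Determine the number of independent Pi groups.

There are 5 variables and 2 base dimensions (L, T).
The dimension matrix has rank 2.
Independent dimensionless groups: 5 − 2 = 3.

3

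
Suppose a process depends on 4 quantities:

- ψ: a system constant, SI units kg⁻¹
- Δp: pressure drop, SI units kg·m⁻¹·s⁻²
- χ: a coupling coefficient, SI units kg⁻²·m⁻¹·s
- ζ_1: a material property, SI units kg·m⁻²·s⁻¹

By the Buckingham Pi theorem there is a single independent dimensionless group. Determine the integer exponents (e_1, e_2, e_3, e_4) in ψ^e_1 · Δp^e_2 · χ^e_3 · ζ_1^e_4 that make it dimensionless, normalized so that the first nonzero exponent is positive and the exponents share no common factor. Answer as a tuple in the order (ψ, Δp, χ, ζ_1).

M: e_1·(-1) + e_2·(1) + e_3·(-2) + e_4·(1) = 0
L: e_1·(0) + e_2·(-1) + e_3·(-1) + e_4·(-2) = 0
T: e_1·(0) + e_2·(-2) + e_3·(1) + e_4·(-1) = 0
Solving this homogeneous linear system for the smallest-integer solution (first nonzero entry positive) gives (2, -1, -1, 1).

(2, -1, -1, 1)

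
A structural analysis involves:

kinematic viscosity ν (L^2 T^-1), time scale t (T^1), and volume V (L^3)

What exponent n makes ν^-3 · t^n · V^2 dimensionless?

Balance the T exponent: (1)·n from t, plus −3·(-1) + 2·(0) = 3 from the rest, must sum to zero.
n + 3 = 0, so n = -3.

-3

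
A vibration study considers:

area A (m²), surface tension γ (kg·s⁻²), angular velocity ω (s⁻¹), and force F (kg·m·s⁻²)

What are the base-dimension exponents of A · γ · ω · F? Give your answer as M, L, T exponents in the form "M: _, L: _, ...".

Collect each base-dimension exponent across the product:
  M: (0) + (1) + (0) + (1) = 2
  L: (2) + (0) + (0) + (1) = 3
  T: (0) + (-2) + (-1) + (-2) = -5
So the dimensions are [M² L³ T⁻⁵].

M: 2, L: 3, T: -5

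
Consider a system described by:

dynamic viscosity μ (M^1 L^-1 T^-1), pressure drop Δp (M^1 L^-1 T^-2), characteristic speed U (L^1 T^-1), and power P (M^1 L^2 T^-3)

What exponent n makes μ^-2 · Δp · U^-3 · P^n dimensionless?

Balance the M exponent: (1)·n from P, plus −2·(1) + (1) − 3·(0) = -1 from the rest, must sum to zero.
n − 1 = 0, so n = 1.

1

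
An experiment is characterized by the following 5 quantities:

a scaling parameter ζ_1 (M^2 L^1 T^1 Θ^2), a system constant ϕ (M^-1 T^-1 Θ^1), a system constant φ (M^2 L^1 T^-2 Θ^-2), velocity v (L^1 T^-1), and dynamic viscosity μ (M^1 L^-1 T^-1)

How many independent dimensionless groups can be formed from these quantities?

There are 5 variables and 4 base dimensions (M, L, T, Θ).
The dimension matrix has rank 4.
Independent dimensionless groups: 5 − 4 = 1.

1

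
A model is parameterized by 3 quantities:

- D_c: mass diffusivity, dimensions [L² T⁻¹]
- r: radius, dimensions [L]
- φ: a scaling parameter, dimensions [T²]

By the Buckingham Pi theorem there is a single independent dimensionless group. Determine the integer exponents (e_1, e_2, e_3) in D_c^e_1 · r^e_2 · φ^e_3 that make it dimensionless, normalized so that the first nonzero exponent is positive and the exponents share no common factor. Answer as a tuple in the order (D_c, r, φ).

L: e_1·(2) + e_2·(1) + e_3·(0) = 0
T: e_1·(-1) + e_2·(0) + e_3·(2) = 0
Solving this homogeneous linear system for the smallest-integer solution (first nonzero entry positive) gives (2, -4, 1).

(2, -4, 1)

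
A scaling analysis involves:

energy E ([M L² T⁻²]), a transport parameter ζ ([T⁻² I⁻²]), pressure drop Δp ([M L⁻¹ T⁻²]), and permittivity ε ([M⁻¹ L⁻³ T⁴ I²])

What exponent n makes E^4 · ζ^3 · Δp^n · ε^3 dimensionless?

Balance the M exponent: (1)·n from Δp, plus 4·(1) + 3·(0) + 3·(-1) = 1 from the rest, must sum to zero.
n + 1 = 0, so n = -1.

-1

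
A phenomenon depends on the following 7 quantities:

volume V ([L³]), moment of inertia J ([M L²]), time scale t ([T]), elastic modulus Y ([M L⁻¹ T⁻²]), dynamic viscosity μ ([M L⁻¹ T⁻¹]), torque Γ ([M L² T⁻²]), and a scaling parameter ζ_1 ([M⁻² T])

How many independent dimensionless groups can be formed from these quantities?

There are 7 variables and 3 base dimensions (M, L, T).
The dimension matrix has rank 3.
Independent dimensionless groups: 7 − 3 = 4.

4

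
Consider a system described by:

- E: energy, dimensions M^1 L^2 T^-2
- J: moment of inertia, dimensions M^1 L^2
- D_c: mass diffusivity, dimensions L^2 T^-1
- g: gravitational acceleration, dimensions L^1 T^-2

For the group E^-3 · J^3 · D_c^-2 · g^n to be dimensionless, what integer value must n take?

4

Balance the L exponent: (1)·n from g, plus −3·(2) + 3·(2) − 2·(2) = -4 from the rest, must sum to zero.
n − 4 = 0, so n = 4.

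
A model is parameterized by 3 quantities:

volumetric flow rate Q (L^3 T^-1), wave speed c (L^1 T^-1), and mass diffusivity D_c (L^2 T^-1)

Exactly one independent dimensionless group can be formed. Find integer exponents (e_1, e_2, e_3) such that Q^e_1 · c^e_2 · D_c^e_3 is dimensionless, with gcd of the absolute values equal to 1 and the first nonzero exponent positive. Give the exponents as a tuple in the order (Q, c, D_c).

(1, 1, -2)

L: e_1·(3) + e_2·(1) + e_3·(2) = 0
T: e_1·(-1) + e_2·(-1) + e_3·(-1) = 0
Solving this homogeneous linear system for the smallest-integer solution (first nonzero entry positive) gives (1, 1, -2).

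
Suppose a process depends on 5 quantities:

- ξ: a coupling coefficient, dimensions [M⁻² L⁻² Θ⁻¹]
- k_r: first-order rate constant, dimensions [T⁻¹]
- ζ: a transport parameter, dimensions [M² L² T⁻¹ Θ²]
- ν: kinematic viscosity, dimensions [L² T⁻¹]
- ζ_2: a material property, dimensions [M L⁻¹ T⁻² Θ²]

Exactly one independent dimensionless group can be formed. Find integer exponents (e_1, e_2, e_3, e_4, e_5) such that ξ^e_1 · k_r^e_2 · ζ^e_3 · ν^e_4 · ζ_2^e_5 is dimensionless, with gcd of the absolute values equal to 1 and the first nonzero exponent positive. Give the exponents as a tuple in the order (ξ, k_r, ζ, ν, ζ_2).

M: e_1·(-2) + e_2·(0) + e_3·(2) + e_4·(0) + e_5·(1) = 0
L: e_1·(-2) + e_2·(0) + e_3·(2) + e_4·(2) + e_5·(-1) = 0
T: e_1·(0) + e_2·(-1) + e_3·(-1) + e_4·(-1) + e_5·(-2) = 0
Θ: e_1·(-1) + e_2·(0) + e_3·(2) + e_4·(0) + e_5·(2) = 0
Solving this homogeneous linear system for the smallest-integer solution (first nonzero entry positive) gives (2, 3, 3, -2, -2).

(2, 3, 3, -2, -2)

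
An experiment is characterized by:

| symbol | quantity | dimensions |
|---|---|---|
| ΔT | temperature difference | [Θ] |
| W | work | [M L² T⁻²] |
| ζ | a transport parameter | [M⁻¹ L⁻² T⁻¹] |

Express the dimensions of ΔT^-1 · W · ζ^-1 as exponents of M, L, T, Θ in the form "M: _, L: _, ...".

M: 2, L: 4, T: -1, Θ: -1

Collect each base-dimension exponent across the product:
  M: −(0) + (1) − (-1) = 2
  L: −(0) + (2) − (-2) = 4
  T: −(0) + (-2) − (-1) = -1
  Θ: −(1) + (0) − (0) = -1
So the dimensions are [M² L⁴ T⁻¹ Θ⁻¹].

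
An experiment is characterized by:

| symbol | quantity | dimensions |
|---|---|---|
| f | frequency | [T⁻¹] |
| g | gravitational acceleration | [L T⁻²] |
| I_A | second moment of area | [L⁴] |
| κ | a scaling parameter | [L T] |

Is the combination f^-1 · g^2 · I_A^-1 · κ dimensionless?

no

Sum the exponent of each base dimension across the product:
  L: −[f]_L + 2·[g]_L − [I_A]_L + [κ]_L = −(0) + 2·(1) − (4) + (1) = -1
  T: −[f]_T + 2·[g]_T − [I_A]_T + [κ]_T = −(-1) + 2·(-2) − (0) + (1) = -2
Net dimensions [L⁻¹ T⁻²] ≠ [1] — not dimensionless.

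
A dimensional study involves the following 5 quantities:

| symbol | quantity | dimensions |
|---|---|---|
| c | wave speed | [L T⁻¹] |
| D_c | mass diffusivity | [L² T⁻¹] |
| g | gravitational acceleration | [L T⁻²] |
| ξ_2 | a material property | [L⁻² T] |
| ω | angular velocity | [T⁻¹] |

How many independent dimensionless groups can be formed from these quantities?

There are 5 variables and 2 base dimensions (L, T).
The dimension matrix has rank 2.
Independent dimensionless groups: 5 − 2 = 3.

3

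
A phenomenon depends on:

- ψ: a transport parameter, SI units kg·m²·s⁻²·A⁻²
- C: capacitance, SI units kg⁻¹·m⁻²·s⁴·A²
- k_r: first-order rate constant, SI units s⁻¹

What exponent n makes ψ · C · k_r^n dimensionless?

Balance the T exponent: (-1)·n from k_r, plus (-2) + (4) = 2 from the rest, must sum to zero.
−n + 2 = 0, so n = 2.

2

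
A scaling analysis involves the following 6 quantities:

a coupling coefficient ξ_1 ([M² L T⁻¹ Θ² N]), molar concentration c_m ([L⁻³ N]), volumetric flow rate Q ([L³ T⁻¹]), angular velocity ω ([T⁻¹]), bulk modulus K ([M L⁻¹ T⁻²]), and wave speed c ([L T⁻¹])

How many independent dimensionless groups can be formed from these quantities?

There are 6 variables and 5 base dimensions (M, L, T, Θ, N).
The dimension matrix has rank 5.
Independent dimensionless groups: 6 − 5 = 1.

1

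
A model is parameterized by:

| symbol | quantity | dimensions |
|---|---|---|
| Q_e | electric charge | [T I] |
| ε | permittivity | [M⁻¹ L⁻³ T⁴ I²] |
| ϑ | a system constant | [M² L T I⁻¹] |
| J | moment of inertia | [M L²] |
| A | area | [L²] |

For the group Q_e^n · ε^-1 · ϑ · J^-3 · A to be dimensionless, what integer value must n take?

Balance the T exponent: (1)·n from Q_e, plus −(4) + (1) − 3·(0) + (0) = -3 from the rest, must sum to zero.
n − 3 = 0, so n = 3.

3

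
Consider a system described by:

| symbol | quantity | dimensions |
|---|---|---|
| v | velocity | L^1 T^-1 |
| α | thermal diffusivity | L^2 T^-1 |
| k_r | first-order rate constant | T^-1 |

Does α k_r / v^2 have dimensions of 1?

Sum the exponent of each base dimension across the product:
  L: −2·[v]_L + [α]_L + [k_r]_L = −2·(1) + (2) + (0) = 0
  T: −2·[v]_T + [α]_T + [k_r]_T = −2·(-1) + (-1) + (-1) = 0
All base exponents vanish — dimensionless.

yes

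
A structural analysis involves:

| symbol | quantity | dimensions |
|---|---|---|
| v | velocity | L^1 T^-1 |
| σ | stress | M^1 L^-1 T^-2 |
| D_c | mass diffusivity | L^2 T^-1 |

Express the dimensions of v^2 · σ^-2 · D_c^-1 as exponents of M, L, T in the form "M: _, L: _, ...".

Collect each base-dimension exponent across the product:
  M: 2·(0) − 2·(1) − (0) = -2
  L: 2·(1) − 2·(-1) − (2) = 2
  T: 2·(-1) − 2·(-2) − (-1) = 3
So the dimensions are [M⁻² L² T³].

M: -2, L: 2, T: 3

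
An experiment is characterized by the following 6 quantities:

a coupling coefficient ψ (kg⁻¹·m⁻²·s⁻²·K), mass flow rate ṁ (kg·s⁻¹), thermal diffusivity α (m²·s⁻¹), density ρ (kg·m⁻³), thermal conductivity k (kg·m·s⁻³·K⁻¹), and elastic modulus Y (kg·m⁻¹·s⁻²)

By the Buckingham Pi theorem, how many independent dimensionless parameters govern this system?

There are 6 variables and 4 base dimensions (M, L, T, Θ).
The dimension matrix has rank 4.
Independent dimensionless groups: 6 − 4 = 2.

2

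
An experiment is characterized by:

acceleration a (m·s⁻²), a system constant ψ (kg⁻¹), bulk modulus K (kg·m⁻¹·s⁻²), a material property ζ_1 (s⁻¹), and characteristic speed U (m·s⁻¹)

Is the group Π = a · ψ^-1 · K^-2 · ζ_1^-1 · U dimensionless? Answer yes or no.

Sum the exponent of each base dimension across the product:
  M: [a]_M − [ψ]_M − 2·[K]_M − [ζ_1]_M + [U]_M = (0) − (-1) − 2·(1) − (0) + (0) = -1
  L: [a]_L − [ψ]_L − 2·[K]_L − [ζ_1]_L + [U]_L = (1) − (0) − 2·(-1) − (0) + (1) = 4
  T: [a]_T − [ψ]_T − 2·[K]_T − [ζ_1]_T + [U]_T = (-2) − (0) − 2·(-2) − (-1) + (-1) = 2
Net dimensions [M⁻¹ L⁴ T²] ≠ [1] — not dimensionless.

no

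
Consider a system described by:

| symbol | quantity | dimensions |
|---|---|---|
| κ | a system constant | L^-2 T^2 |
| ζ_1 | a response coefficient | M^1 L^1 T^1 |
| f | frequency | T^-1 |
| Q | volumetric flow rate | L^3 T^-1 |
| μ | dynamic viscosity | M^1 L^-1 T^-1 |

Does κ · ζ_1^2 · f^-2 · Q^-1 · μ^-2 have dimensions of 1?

no

Sum the exponent of each base dimension across the product:
  M: [κ]_M + 2·[ζ_1]_M − 2·[f]_M − [Q]_M − 2·[μ]_M = (0) + 2·(1) − 2·(0) − (0) − 2·(1) = 0
  L: [κ]_L + 2·[ζ_1]_L − 2·[f]_L − [Q]_L − 2·[μ]_L = (-2) + 2·(1) − 2·(0) − (3) − 2·(-1) = -1
  T: [κ]_T + 2·[ζ_1]_T − 2·[f]_T − [Q]_T − 2·[μ]_T = (2) + 2·(1) − 2·(-1) − (-1) − 2·(-1) = 9
Net dimensions [L⁻¹ T⁹] ≠ [1] — not dimensionless.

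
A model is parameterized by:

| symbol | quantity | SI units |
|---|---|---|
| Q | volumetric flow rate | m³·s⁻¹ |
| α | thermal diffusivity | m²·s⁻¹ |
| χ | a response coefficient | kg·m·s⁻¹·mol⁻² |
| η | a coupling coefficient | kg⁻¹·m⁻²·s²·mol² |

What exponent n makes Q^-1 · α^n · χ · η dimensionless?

Balance the L exponent: (2)·n from α, plus −(3) + (1) + (-2) = -4 from the rest, must sum to zero.
2n − 4 = 0, so n = 2.

2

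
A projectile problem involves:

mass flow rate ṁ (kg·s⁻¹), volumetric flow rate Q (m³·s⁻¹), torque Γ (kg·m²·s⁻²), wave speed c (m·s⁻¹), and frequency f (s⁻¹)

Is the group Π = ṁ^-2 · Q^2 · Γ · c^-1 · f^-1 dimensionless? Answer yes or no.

no

Sum the exponent of each base dimension across the product:
  M: −2·[ṁ]_M + 2·[Q]_M + [Γ]_M − [c]_M − [f]_M = −2·(1) + 2·(0) + (1) − (0) − (0) = -1
  L: −2·[ṁ]_L + 2·[Q]_L + [Γ]_L − [c]_L − [f]_L = −2·(0) + 2·(3) + (2) − (1) − (0) = 7
  T: −2·[ṁ]_T + 2·[Q]_T + [Γ]_T − [c]_T − [f]_T = −2·(-1) + 2·(-1) + (-2) − (-1) − (-1) = 0
Net dimensions [M⁻¹ L⁷] ≠ [1] — not dimensionless.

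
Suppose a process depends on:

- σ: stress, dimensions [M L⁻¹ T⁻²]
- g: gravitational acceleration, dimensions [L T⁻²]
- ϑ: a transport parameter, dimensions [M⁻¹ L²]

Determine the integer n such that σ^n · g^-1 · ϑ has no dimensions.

1

Balance the M exponent: (1)·n from σ, plus −(0) + (-1) = -1 from the rest, must sum to zero.
n − 1 = 0, so n = 1.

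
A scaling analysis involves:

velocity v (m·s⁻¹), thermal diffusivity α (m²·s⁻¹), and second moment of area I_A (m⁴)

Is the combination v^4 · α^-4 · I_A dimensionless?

Sum the exponent of each base dimension across the product:
  M: 4·[v]_M − 4·[α]_M + [I_A]_M = 4·(0) − 4·(0) + (0) = 0
  L: 4·[v]_L − 4·[α]_L + [I_A]_L = 4·(1) − 4·(2) + (4) = 0
  T: 4·[v]_T − 4·[α]_T + [I_A]_T = 4·(-1) − 4·(-1) + (0) = 0
All base exponents vanish — dimensionless.

yes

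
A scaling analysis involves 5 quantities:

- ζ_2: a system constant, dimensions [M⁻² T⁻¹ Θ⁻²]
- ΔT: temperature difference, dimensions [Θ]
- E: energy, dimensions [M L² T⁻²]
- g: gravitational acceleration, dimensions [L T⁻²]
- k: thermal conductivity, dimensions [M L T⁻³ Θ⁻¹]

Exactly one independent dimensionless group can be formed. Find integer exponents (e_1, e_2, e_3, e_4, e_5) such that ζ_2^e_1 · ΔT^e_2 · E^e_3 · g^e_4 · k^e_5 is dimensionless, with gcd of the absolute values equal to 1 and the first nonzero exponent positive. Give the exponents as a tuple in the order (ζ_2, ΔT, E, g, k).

M: e_1·(-2) + e_2·(0) + e_3·(1) + e_4·(0) + e_5·(1) = 0
L: e_1·(0) + e_2·(0) + e_3·(2) + e_4·(1) + e_5·(1) = 0
T: e_1·(-1) + e_2·(0) + e_3·(-2) + e_4·(-2) + e_5·(-3) = 0
Θ: e_1·(-2) + e_2·(1) + e_3·(0) + e_4·(0) + e_5·(-1) = 0
Solving this homogeneous linear system for the smallest-integer solution (first nonzero entry positive) gives (1, 3, 1, -3, 1).

(1, 3, 1, -3, 1)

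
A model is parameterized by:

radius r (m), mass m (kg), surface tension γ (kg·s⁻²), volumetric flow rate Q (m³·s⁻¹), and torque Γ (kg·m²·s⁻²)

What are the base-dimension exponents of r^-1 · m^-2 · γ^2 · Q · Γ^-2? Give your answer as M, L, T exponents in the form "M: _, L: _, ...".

Collect each base-dimension exponent across the product:
  M: −(0) − 2·(1) + 2·(1) + (0) − 2·(1) = -2
  L: −(1) − 2·(0) + 2·(0) + (3) − 2·(2) = -2
  T: −(0) − 2·(0) + 2·(-2) + (-1) − 2·(-2) = -1
So the dimensions are [M⁻² L⁻² T⁻¹].

M: -2, L: -2, T: -1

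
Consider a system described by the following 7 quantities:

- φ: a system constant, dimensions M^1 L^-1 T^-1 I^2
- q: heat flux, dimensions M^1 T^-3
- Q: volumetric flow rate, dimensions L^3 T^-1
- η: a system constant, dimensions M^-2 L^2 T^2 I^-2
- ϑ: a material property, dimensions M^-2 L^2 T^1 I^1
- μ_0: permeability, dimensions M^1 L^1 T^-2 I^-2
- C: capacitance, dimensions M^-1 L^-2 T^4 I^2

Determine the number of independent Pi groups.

There are 7 variables and 4 base dimensions (M, L, T, I).
The dimension matrix has rank 4.
Independent dimensionless groups: 7 − 4 = 3.

3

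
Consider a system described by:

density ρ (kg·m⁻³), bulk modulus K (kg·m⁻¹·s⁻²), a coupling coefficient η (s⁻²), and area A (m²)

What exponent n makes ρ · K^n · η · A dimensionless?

-1

Balance the M exponent: (1)·n from K, plus (1) + (0) + (0) = 1 from the rest, must sum to zero.
n + 1 = 0, so n = -1.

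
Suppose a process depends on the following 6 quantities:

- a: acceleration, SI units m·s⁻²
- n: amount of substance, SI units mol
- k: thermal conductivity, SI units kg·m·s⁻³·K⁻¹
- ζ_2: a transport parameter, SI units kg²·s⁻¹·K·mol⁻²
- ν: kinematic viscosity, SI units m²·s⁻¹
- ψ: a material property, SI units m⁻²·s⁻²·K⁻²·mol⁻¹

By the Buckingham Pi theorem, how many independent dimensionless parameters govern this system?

There are 6 variables and 5 base dimensions (M, L, T, Θ, N).
The dimension matrix has rank 5.
Independent dimensionless groups: 6 − 5 = 1.

1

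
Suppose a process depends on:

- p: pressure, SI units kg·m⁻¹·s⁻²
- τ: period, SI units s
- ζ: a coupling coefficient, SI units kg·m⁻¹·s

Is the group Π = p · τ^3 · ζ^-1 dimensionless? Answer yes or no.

yes

Sum the exponent of each base dimension across the product:
  M: [p]_M + 3·[τ]_M − [ζ]_M = (1) + 3·(0) − (1) = 0
  L: [p]_L + 3·[τ]_L − [ζ]_L = (-1) + 3·(0) − (-1) = 0
  T: [p]_T + 3·[τ]_T − [ζ]_T = (-2) + 3·(1) − (1) = 0
All base exponents vanish — dimensionless.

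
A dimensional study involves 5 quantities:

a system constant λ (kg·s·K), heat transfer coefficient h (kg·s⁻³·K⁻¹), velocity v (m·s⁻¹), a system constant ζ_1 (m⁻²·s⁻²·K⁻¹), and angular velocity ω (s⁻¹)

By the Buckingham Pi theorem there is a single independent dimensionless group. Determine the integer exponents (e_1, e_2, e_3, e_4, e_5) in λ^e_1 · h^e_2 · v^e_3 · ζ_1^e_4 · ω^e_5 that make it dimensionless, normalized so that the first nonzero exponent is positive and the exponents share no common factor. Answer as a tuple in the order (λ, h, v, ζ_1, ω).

(1, -1, 4, 2, -4)

M: e_1·(1) + e_2·(1) + e_3·(0) + e_4·(0) + e_5·(0) = 0
L: e_1·(0) + e_2·(0) + e_3·(1) + e_4·(-2) + e_5·(0) = 0
T: e_1·(1) + e_2·(-3) + e_3·(-1) + e_4·(-2) + e_5·(-1) = 0
Θ: e_1·(1) + e_2·(-1) + e_3·(0) + e_4·(-1) + e_5·(0) = 0
Solving this homogeneous linear system for the smallest-integer solution (first nonzero entry positive) gives (1, -1, 4, 2, -4).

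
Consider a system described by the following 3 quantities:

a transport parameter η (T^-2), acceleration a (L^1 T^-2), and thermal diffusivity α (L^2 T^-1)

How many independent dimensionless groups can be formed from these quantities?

1

There are 3 variables and 2 base dimensions (L, T).
The dimension matrix has rank 2.
Independent dimensionless groups: 3 − 2 = 1.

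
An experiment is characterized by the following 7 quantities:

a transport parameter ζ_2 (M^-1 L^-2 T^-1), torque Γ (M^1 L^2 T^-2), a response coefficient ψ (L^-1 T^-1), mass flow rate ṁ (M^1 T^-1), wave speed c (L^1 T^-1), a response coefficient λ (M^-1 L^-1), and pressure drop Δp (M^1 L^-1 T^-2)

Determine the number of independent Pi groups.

There are 7 variables and 3 base dimensions (M, L, T).
The dimension matrix has rank 3.
Independent dimensionless groups: 7 − 3 = 4.

4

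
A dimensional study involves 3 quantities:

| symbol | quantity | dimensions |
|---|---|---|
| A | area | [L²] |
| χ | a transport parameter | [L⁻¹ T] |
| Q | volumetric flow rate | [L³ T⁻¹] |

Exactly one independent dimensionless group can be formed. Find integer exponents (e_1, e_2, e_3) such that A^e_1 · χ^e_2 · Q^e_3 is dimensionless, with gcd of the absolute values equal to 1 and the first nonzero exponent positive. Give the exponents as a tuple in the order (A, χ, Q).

(1, -1, -1)

L: e_1·(2) + e_2·(-1) + e_3·(3) = 0
T: e_1·(0) + e_2·(1) + e_3·(-1) = 0
Solving this homogeneous linear system for the smallest-integer solution (first nonzero entry positive) gives (1, -1, -1).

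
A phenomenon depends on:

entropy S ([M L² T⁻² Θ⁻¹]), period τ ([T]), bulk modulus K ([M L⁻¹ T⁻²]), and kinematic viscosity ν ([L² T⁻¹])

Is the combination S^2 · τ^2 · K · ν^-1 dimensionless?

Sum the exponent of each base dimension across the product:
  M: 2·[S]_M + 2·[τ]_M + [K]_M − [ν]_M = 2·(1) + 2·(0) + (1) − (0) = 3
  L: 2·[S]_L + 2·[τ]_L + [K]_L − [ν]_L = 2·(2) + 2·(0) + (-1) − (2) = 1
  T: 2·[S]_T + 2·[τ]_T + [K]_T − [ν]_T = 2·(-2) + 2·(1) + (-2) − (-1) = -3
  Θ: 2·[S]_Θ + 2·[τ]_Θ + [K]_Θ − [ν]_Θ = 2·(-1) + 2·(0) + (0) − (0) = -2
Net dimensions [M³ L T⁻³ Θ⁻²] ≠ [1] — not dimensionless.

no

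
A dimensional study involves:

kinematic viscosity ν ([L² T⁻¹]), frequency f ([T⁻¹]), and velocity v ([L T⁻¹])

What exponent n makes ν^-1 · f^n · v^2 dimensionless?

-1

Balance the T exponent: (-1)·n from f, plus −(-1) + 2·(-1) = -1 from the rest, must sum to zero.
−n − 1 = 0, so n = -1.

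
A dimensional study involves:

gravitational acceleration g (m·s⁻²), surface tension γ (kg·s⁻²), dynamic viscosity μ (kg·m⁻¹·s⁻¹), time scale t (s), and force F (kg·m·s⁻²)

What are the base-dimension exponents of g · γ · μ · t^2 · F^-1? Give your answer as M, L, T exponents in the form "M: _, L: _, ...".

M: 1, L: -1, T: -1

Collect each base-dimension exponent across the product:
  M: (0) + (1) + (1) + 2·(0) − (1) = 1
  L: (1) + (0) + (-1) + 2·(0) − (1) = -1
  T: (-2) + (-2) + (-1) + 2·(1) − (-2) = -1
So the dimensions are [M L⁻¹ T⁻¹].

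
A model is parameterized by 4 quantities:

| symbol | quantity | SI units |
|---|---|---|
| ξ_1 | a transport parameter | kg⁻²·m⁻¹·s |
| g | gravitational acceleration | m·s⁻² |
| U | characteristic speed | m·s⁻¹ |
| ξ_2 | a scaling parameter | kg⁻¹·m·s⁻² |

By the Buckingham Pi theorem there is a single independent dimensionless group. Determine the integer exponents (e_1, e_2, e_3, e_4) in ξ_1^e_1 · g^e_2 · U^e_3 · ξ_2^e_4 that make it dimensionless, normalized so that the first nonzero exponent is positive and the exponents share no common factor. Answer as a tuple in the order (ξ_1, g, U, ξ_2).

M: e_1·(-2) + e_2·(0) + e_3·(0) + e_4·(-1) = 0
L: e_1·(-1) + e_2·(1) + e_3·(1) + e_4·(1) = 0
T: e_1·(1) + e_2·(-2) + e_3·(-1) + e_4·(-2) = 0
Solving this homogeneous linear system for the smallest-integer solution (first nonzero entry positive) gives (1, 2, 1, -2).

(1, 2, 1, -2)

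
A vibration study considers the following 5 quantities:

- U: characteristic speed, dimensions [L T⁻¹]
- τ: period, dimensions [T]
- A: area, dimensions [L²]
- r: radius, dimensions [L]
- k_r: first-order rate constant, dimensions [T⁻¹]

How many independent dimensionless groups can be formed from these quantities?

There are 5 variables and 2 base dimensions (L, T).
The dimension matrix has rank 2.
Independent dimensionless groups: 5 − 2 = 3.

3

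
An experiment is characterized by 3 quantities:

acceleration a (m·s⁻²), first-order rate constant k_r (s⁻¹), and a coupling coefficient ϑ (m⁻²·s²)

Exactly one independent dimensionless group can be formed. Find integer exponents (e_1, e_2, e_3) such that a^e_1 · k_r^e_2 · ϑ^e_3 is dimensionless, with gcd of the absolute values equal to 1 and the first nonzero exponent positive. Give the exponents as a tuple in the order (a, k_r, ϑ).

L: e_1·(1) + e_2·(0) + e_3·(-2) = 0
T: e_1·(-2) + e_2·(-1) + e_3·(2) = 0
Solving this homogeneous linear system for the smallest-integer solution (first nonzero entry positive) gives (2, -2, 1).

(2, -2, 1)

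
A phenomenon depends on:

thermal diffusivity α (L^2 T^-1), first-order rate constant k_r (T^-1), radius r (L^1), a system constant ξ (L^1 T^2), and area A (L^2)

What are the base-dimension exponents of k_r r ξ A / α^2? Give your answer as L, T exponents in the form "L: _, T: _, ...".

L: 0, T: 3

Collect each base-dimension exponent across the product:
  L: −2·(2) + (0) + (1) + (1) + (2) = 0
  T: −2·(-1) + (-1) + (0) + (2) + (0) = 3
So the dimensions are [T³].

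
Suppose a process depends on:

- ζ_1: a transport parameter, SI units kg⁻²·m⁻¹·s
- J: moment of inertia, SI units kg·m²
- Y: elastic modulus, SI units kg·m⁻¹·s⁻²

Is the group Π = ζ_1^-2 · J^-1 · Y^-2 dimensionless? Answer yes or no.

no

Sum the exponent of each base dimension across the product:
  M: −2·[ζ_1]_M − [J]_M − 2·[Y]_M = −2·(-2) − (1) − 2·(1) = 1
  L: −2·[ζ_1]_L − [J]_L − 2·[Y]_L = −2·(-1) − (2) − 2·(-1) = 2
  T: −2·[ζ_1]_T − [J]_T − 2·[Y]_T = −2·(1) − (0) − 2·(-2) = 2
Net dimensions [M L² T²] ≠ [1] — not dimensionless.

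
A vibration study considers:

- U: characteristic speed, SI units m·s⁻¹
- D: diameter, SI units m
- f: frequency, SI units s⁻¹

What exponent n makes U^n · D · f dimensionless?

Balance the L exponent: (1)·n from U, plus (1) + (0) = 1 from the rest, must sum to zero.
n + 1 = 0, so n = -1.

-1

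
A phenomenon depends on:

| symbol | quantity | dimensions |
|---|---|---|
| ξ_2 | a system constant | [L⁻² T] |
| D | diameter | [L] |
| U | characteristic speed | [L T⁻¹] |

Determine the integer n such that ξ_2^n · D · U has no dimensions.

Balance the L exponent: (-2)·n from ξ_2, plus (1) + (1) = 2 from the rest, must sum to zero.
-2n + 2 = 0, so n = 1.

1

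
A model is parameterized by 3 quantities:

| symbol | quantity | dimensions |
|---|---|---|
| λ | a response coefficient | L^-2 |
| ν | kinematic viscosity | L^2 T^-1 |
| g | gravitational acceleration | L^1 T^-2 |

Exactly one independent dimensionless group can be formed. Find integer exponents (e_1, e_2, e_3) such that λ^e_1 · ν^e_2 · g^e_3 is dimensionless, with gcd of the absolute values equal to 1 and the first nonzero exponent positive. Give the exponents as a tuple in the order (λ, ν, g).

L: e_1·(-2) + e_2·(2) + e_3·(1) = 0
T: e_1·(0) + e_2·(-1) + e_3·(-2) = 0
Solving this homogeneous linear system for the smallest-integer solution (first nonzero entry positive) gives (3, 4, -2).

(3, 4, -2)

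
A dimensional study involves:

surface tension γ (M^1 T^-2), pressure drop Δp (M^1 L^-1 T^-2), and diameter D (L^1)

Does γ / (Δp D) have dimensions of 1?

Sum the exponent of each base dimension across the product:
  M: [γ]_M − [Δp]_M − [D]_M = (1) − (1) − (0) = 0
  L: [γ]_L − [Δp]_L − [D]_L = (0) − (-1) − (1) = 0
  T: [γ]_T − [Δp]_T − [D]_T = (-2) − (-2) − (0) = 0
All base exponents vanish — dimensionless.

yes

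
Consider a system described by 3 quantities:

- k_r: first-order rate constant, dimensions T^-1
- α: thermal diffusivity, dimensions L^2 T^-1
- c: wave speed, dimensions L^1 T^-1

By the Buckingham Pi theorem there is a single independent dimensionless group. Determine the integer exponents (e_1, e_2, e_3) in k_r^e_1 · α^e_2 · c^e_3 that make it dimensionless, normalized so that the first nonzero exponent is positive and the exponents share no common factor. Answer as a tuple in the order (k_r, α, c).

L: e_1·(0) + e_2·(2) + e_3·(1) = 0
T: e_1·(-1) + e_2·(-1) + e_3·(-1) = 0
Solving this homogeneous linear system for the smallest-integer solution (first nonzero entry positive) gives (1, 1, -2).

(1, 1, -2)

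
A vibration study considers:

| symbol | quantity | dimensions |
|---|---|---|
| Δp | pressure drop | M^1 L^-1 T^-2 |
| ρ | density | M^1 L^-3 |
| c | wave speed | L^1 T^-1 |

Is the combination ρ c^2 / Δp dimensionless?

Sum the exponent of each base dimension across the product:
  M: −[Δp]_M + [ρ]_M + 2·[c]_M = −(1) + (1) + 2·(0) = 0
  L: −[Δp]_L + [ρ]_L + 2·[c]_L = −(-1) + (-3) + 2·(1) = 0
  T: −[Δp]_T + [ρ]_T + 2·[c]_T = −(-2) + (0) + 2·(-1) = 0
All base exponents vanish — dimensionless.

yes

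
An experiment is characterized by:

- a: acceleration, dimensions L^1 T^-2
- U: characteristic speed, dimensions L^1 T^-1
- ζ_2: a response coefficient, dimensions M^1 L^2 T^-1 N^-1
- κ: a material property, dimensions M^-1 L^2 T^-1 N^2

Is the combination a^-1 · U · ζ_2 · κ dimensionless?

Sum the exponent of each base dimension across the product:
  M: −[a]_M + [U]_M + [ζ_2]_M + [κ]_M = −(0) + (0) + (1) + (-1) = 0
  L: −[a]_L + [U]_L + [ζ_2]_L + [κ]_L = −(1) + (1) + (2) + (2) = 4
  T: −[a]_T + [U]_T + [ζ_2]_T + [κ]_T = −(-2) + (-1) + (-1) + (-1) = -1
  N: −[a]_N + [U]_N + [ζ_2]_N + [κ]_N = −(0) + (0) + (-1) + (2) = 1
Net dimensions [L⁴ T⁻¹ N] ≠ [1] — not dimensionless.

no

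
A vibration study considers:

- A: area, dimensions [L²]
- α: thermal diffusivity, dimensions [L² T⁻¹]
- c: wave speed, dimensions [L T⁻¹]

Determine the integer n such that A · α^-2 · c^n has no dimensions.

Balance the L exponent: (1)·n from c, plus (2) − 2·(2) = -2 from the rest, must sum to zero.
n − 2 = 0, so n = 2.

2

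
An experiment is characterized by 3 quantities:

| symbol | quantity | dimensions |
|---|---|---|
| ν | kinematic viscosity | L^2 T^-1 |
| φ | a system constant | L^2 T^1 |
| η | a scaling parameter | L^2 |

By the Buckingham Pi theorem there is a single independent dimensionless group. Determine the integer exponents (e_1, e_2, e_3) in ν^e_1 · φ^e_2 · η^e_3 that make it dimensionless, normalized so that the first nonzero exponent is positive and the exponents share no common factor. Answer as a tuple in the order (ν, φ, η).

(1, 1, -2)

L: e_1·(2) + e_2·(2) + e_3·(2) = 0
T: e_1·(-1) + e_2·(1) + e_3·(0) = 0
Solving this homogeneous linear system for the smallest-integer solution (first nonzero entry positive) gives (1, 1, -2).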